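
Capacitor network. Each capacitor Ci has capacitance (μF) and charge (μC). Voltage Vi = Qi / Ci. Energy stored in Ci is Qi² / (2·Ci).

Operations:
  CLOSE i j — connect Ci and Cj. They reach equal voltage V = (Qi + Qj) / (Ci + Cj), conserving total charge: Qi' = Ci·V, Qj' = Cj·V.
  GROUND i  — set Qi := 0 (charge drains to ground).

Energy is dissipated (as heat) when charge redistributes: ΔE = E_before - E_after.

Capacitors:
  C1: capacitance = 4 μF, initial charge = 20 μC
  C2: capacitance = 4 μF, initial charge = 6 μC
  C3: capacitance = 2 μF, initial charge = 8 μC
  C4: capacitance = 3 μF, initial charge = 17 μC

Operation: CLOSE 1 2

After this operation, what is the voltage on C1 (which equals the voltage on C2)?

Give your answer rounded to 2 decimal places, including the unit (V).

Initial: C1(4μF, Q=20μC, V=5.00V), C2(4μF, Q=6μC, V=1.50V), C3(2μF, Q=8μC, V=4.00V), C4(3μF, Q=17μC, V=5.67V)
Op 1: CLOSE 1-2: Q_total=26.00, C_total=8.00, V=3.25; Q1=13.00, Q2=13.00; dissipated=12.250

Answer: 3.25 V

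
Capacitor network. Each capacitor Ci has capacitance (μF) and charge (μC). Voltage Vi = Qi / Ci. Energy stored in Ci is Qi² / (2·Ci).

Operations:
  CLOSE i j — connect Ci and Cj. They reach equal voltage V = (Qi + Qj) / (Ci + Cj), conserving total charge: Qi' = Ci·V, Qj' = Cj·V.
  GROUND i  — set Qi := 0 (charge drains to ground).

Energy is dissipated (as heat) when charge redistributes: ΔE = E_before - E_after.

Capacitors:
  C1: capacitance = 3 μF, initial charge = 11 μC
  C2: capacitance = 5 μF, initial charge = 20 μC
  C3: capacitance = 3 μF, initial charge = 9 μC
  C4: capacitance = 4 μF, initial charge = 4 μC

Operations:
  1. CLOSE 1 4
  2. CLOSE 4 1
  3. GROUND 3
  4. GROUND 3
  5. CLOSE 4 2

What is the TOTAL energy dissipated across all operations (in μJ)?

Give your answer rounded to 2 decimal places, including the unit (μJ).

Answer: 23.43 μJ

Derivation:
Initial: C1(3μF, Q=11μC, V=3.67V), C2(5μF, Q=20μC, V=4.00V), C3(3μF, Q=9μC, V=3.00V), C4(4μF, Q=4μC, V=1.00V)
Op 1: CLOSE 1-4: Q_total=15.00, C_total=7.00, V=2.14; Q1=6.43, Q4=8.57; dissipated=6.095
Op 2: CLOSE 4-1: Q_total=15.00, C_total=7.00, V=2.14; Q4=8.57, Q1=6.43; dissipated=0.000
Op 3: GROUND 3: Q3=0; energy lost=13.500
Op 4: GROUND 3: Q3=0; energy lost=0.000
Op 5: CLOSE 4-2: Q_total=28.57, C_total=9.00, V=3.17; Q4=12.70, Q2=15.87; dissipated=3.832
Total dissipated: 23.427 μJ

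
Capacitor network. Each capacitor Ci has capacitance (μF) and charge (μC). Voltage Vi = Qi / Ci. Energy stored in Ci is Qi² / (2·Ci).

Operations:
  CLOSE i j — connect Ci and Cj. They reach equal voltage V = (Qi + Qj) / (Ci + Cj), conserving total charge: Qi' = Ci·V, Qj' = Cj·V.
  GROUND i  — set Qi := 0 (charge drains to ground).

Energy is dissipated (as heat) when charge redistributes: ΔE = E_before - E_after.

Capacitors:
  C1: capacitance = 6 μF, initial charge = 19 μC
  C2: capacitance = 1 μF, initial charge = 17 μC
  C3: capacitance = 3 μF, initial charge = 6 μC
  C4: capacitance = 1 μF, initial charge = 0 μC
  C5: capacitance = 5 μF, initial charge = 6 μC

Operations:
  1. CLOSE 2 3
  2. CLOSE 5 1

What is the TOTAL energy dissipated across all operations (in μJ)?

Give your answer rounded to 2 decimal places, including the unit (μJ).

Initial: C1(6μF, Q=19μC, V=3.17V), C2(1μF, Q=17μC, V=17.00V), C3(3μF, Q=6μC, V=2.00V), C4(1μF, Q=0μC, V=0.00V), C5(5μF, Q=6μC, V=1.20V)
Op 1: CLOSE 2-3: Q_total=23.00, C_total=4.00, V=5.75; Q2=5.75, Q3=17.25; dissipated=84.375
Op 2: CLOSE 5-1: Q_total=25.00, C_total=11.00, V=2.27; Q5=11.36, Q1=13.64; dissipated=5.274
Total dissipated: 89.649 μJ

Answer: 89.65 μJ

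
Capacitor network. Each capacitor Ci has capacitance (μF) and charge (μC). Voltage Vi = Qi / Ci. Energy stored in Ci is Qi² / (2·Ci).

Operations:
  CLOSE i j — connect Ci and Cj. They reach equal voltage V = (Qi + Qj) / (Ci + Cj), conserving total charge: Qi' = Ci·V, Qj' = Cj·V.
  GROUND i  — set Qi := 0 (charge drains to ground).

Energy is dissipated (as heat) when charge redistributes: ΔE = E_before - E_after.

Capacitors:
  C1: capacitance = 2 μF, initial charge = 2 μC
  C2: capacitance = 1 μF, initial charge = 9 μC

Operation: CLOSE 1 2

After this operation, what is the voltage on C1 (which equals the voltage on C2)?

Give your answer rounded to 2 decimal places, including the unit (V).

Answer: 3.67 V

Derivation:
Initial: C1(2μF, Q=2μC, V=1.00V), C2(1μF, Q=9μC, V=9.00V)
Op 1: CLOSE 1-2: Q_total=11.00, C_total=3.00, V=3.67; Q1=7.33, Q2=3.67; dissipated=21.333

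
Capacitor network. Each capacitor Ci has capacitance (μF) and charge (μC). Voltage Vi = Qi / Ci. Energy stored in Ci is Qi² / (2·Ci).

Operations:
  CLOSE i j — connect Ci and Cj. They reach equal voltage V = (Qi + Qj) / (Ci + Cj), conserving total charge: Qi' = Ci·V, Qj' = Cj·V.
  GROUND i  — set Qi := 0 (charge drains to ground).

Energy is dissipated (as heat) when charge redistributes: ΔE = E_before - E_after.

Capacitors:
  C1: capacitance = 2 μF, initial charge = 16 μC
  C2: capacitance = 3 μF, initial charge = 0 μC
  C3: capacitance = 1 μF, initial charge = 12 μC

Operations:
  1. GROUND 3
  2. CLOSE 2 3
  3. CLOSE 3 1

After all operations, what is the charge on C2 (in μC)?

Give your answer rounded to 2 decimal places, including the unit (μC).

Answer: 0.00 μC

Derivation:
Initial: C1(2μF, Q=16μC, V=8.00V), C2(3μF, Q=0μC, V=0.00V), C3(1μF, Q=12μC, V=12.00V)
Op 1: GROUND 3: Q3=0; energy lost=72.000
Op 2: CLOSE 2-3: Q_total=0.00, C_total=4.00, V=0.00; Q2=0.00, Q3=0.00; dissipated=0.000
Op 3: CLOSE 3-1: Q_total=16.00, C_total=3.00, V=5.33; Q3=5.33, Q1=10.67; dissipated=21.333
Final charges: Q1=10.67, Q2=0.00, Q3=5.33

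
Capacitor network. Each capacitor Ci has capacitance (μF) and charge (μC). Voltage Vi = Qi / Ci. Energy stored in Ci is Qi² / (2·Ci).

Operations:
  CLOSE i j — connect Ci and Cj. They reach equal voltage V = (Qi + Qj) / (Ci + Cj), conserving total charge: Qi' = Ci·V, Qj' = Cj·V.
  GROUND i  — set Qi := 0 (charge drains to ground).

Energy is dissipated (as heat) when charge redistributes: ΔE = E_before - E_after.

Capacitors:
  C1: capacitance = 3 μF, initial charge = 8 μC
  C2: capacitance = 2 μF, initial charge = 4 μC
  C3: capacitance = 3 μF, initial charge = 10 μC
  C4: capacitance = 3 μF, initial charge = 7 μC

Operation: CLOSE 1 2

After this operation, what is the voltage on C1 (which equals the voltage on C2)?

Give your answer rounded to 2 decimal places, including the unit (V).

Answer: 2.40 V

Derivation:
Initial: C1(3μF, Q=8μC, V=2.67V), C2(2μF, Q=4μC, V=2.00V), C3(3μF, Q=10μC, V=3.33V), C4(3μF, Q=7μC, V=2.33V)
Op 1: CLOSE 1-2: Q_total=12.00, C_total=5.00, V=2.40; Q1=7.20, Q2=4.80; dissipated=0.267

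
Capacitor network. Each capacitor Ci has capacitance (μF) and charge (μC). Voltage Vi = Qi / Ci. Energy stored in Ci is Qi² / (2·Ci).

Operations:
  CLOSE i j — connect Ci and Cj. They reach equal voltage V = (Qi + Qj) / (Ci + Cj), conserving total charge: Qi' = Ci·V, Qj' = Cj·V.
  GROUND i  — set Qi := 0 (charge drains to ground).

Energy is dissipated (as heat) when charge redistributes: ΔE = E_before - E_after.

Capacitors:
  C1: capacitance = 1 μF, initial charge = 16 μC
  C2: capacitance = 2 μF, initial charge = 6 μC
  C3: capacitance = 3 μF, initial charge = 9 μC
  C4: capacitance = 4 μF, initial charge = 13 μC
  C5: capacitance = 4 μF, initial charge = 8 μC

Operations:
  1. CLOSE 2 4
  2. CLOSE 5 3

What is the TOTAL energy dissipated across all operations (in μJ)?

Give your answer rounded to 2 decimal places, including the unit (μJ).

Initial: C1(1μF, Q=16μC, V=16.00V), C2(2μF, Q=6μC, V=3.00V), C3(3μF, Q=9μC, V=3.00V), C4(4μF, Q=13μC, V=3.25V), C5(4μF, Q=8μC, V=2.00V)
Op 1: CLOSE 2-4: Q_total=19.00, C_total=6.00, V=3.17; Q2=6.33, Q4=12.67; dissipated=0.042
Op 2: CLOSE 5-3: Q_total=17.00, C_total=7.00, V=2.43; Q5=9.71, Q3=7.29; dissipated=0.857
Total dissipated: 0.899 μJ

Answer: 0.90 μJ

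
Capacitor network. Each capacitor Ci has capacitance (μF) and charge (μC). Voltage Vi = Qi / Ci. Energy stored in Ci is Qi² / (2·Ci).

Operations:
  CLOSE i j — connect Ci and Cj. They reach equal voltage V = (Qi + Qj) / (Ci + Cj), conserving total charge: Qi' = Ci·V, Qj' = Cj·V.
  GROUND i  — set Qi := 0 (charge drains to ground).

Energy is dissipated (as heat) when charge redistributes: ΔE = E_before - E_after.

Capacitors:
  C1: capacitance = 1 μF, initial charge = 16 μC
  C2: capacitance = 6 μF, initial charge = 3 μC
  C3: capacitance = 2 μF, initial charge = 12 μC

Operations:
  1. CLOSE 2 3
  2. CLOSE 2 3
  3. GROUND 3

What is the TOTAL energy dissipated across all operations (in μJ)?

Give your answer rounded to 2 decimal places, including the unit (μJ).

Initial: C1(1μF, Q=16μC, V=16.00V), C2(6μF, Q=3μC, V=0.50V), C3(2μF, Q=12μC, V=6.00V)
Op 1: CLOSE 2-3: Q_total=15.00, C_total=8.00, V=1.88; Q2=11.25, Q3=3.75; dissipated=22.688
Op 2: CLOSE 2-3: Q_total=15.00, C_total=8.00, V=1.88; Q2=11.25, Q3=3.75; dissipated=0.000
Op 3: GROUND 3: Q3=0; energy lost=3.516
Total dissipated: 26.203 μJ

Answer: 26.20 μJ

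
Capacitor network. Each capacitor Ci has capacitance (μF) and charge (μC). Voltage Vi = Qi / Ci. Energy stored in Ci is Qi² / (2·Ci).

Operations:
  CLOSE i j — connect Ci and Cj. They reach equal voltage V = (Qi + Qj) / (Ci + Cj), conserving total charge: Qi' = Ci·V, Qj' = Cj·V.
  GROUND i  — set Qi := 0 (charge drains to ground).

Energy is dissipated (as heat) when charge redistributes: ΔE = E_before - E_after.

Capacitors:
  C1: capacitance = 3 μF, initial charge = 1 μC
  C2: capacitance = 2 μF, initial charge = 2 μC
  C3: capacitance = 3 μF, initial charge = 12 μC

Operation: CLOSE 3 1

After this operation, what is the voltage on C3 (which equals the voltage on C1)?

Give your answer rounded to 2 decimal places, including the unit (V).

Answer: 2.17 V

Derivation:
Initial: C1(3μF, Q=1μC, V=0.33V), C2(2μF, Q=2μC, V=1.00V), C3(3μF, Q=12μC, V=4.00V)
Op 1: CLOSE 3-1: Q_total=13.00, C_total=6.00, V=2.17; Q3=6.50, Q1=6.50; dissipated=10.083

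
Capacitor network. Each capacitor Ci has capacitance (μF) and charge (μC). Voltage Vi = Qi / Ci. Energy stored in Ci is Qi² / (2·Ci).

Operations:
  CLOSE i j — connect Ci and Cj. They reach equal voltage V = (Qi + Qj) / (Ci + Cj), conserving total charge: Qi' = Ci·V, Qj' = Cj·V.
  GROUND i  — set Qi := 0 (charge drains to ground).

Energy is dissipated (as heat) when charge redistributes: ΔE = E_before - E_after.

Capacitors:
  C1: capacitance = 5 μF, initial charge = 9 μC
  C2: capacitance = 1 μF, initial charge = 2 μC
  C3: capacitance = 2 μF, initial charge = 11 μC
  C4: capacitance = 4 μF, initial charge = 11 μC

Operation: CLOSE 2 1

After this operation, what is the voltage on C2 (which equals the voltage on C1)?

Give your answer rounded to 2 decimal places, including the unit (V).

Initial: C1(5μF, Q=9μC, V=1.80V), C2(1μF, Q=2μC, V=2.00V), C3(2μF, Q=11μC, V=5.50V), C4(4μF, Q=11μC, V=2.75V)
Op 1: CLOSE 2-1: Q_total=11.00, C_total=6.00, V=1.83; Q2=1.83, Q1=9.17; dissipated=0.017

Answer: 1.83 V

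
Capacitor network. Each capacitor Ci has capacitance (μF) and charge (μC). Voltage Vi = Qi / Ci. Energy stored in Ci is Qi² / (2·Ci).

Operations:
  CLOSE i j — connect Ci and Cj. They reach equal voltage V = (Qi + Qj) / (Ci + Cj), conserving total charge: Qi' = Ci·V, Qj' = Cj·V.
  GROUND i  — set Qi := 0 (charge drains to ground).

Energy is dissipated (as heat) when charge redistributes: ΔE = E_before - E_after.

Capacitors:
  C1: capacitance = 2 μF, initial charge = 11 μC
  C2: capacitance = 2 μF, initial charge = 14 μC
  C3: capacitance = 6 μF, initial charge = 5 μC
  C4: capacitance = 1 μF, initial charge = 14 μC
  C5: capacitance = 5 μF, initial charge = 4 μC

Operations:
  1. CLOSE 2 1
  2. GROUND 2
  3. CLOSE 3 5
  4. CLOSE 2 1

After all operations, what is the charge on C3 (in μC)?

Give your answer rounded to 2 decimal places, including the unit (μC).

Answer: 4.91 μC

Derivation:
Initial: C1(2μF, Q=11μC, V=5.50V), C2(2μF, Q=14μC, V=7.00V), C3(6μF, Q=5μC, V=0.83V), C4(1μF, Q=14μC, V=14.00V), C5(5μF, Q=4μC, V=0.80V)
Op 1: CLOSE 2-1: Q_total=25.00, C_total=4.00, V=6.25; Q2=12.50, Q1=12.50; dissipated=1.125
Op 2: GROUND 2: Q2=0; energy lost=39.062
Op 3: CLOSE 3-5: Q_total=9.00, C_total=11.00, V=0.82; Q3=4.91, Q5=4.09; dissipated=0.002
Op 4: CLOSE 2-1: Q_total=12.50, C_total=4.00, V=3.12; Q2=6.25, Q1=6.25; dissipated=19.531
Final charges: Q1=6.25, Q2=6.25, Q3=4.91, Q4=14.00, Q5=4.09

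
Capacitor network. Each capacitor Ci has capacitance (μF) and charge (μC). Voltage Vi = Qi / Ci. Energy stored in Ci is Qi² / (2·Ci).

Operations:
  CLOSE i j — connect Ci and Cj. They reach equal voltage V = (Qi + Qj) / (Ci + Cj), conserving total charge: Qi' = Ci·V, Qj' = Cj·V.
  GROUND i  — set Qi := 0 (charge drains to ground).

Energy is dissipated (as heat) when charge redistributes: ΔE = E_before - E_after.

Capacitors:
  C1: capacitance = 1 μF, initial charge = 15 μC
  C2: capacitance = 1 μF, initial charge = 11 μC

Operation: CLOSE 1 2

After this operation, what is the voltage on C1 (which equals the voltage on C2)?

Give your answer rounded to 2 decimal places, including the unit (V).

Answer: 13.00 V

Derivation:
Initial: C1(1μF, Q=15μC, V=15.00V), C2(1μF, Q=11μC, V=11.00V)
Op 1: CLOSE 1-2: Q_total=26.00, C_total=2.00, V=13.00; Q1=13.00, Q2=13.00; dissipated=4.000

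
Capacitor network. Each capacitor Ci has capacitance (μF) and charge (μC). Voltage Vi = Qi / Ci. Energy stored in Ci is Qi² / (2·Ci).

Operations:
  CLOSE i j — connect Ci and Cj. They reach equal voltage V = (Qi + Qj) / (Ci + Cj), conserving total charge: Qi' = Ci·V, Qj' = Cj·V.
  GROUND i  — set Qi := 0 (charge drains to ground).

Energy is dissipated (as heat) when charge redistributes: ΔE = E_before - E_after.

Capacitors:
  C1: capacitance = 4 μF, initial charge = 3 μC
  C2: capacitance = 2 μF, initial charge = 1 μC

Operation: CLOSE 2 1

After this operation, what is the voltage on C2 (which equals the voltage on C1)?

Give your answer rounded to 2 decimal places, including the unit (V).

Initial: C1(4μF, Q=3μC, V=0.75V), C2(2μF, Q=1μC, V=0.50V)
Op 1: CLOSE 2-1: Q_total=4.00, C_total=6.00, V=0.67; Q2=1.33, Q1=2.67; dissipated=0.042

Answer: 0.67 V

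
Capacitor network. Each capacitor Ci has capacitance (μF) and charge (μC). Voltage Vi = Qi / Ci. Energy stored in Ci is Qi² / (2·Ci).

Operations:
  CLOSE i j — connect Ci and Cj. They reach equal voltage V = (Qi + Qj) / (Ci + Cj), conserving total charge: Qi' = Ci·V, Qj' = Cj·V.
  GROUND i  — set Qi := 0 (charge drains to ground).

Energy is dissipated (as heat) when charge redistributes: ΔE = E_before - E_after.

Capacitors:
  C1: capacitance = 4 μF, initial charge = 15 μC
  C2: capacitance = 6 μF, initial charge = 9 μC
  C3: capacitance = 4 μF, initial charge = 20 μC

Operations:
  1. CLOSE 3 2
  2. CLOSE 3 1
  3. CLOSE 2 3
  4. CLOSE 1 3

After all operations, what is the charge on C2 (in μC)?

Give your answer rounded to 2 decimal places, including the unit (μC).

Initial: C1(4μF, Q=15μC, V=3.75V), C2(6μF, Q=9μC, V=1.50V), C3(4μF, Q=20μC, V=5.00V)
Op 1: CLOSE 3-2: Q_total=29.00, C_total=10.00, V=2.90; Q3=11.60, Q2=17.40; dissipated=14.700
Op 2: CLOSE 3-1: Q_total=26.60, C_total=8.00, V=3.33; Q3=13.30, Q1=13.30; dissipated=0.723
Op 3: CLOSE 2-3: Q_total=30.70, C_total=10.00, V=3.07; Q2=18.42, Q3=12.28; dissipated=0.217
Op 4: CLOSE 1-3: Q_total=25.58, C_total=8.00, V=3.20; Q1=12.79, Q3=12.79; dissipated=0.065
Final charges: Q1=12.79, Q2=18.42, Q3=12.79

Answer: 18.42 μC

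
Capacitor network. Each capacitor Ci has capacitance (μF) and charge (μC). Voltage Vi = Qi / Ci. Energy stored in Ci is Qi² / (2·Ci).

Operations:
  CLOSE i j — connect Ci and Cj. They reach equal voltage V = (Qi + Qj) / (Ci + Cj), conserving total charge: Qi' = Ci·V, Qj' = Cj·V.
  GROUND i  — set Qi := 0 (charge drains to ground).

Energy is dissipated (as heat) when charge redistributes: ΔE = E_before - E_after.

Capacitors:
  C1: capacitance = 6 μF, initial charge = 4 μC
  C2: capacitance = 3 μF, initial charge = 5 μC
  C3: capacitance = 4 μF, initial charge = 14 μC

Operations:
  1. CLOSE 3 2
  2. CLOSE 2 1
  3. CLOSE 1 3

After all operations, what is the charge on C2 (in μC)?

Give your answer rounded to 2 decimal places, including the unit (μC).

Answer: 4.05 μC

Derivation:
Initial: C1(6μF, Q=4μC, V=0.67V), C2(3μF, Q=5μC, V=1.67V), C3(4μF, Q=14μC, V=3.50V)
Op 1: CLOSE 3-2: Q_total=19.00, C_total=7.00, V=2.71; Q3=10.86, Q2=8.14; dissipated=2.881
Op 2: CLOSE 2-1: Q_total=12.14, C_total=9.00, V=1.35; Q2=4.05, Q1=8.10; dissipated=4.193
Op 3: CLOSE 1-3: Q_total=18.95, C_total=10.00, V=1.90; Q1=11.37, Q3=7.58; dissipated=2.236
Final charges: Q1=11.37, Q2=4.05, Q3=7.58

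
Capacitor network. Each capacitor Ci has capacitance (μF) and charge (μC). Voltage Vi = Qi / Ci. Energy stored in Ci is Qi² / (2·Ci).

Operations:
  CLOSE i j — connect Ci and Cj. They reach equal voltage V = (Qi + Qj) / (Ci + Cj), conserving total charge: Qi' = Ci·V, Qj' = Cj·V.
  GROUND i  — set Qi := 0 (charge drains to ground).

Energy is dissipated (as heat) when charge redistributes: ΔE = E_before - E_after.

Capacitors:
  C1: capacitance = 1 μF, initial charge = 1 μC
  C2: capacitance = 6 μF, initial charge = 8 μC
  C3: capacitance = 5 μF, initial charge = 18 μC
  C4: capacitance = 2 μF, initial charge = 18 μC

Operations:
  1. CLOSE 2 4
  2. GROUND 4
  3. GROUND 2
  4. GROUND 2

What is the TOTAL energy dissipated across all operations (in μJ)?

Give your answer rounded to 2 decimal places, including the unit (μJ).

Answer: 86.33 μJ

Derivation:
Initial: C1(1μF, Q=1μC, V=1.00V), C2(6μF, Q=8μC, V=1.33V), C3(5μF, Q=18μC, V=3.60V), C4(2μF, Q=18μC, V=9.00V)
Op 1: CLOSE 2-4: Q_total=26.00, C_total=8.00, V=3.25; Q2=19.50, Q4=6.50; dissipated=44.083
Op 2: GROUND 4: Q4=0; energy lost=10.562
Op 3: GROUND 2: Q2=0; energy lost=31.688
Op 4: GROUND 2: Q2=0; energy lost=0.000
Total dissipated: 86.333 μJ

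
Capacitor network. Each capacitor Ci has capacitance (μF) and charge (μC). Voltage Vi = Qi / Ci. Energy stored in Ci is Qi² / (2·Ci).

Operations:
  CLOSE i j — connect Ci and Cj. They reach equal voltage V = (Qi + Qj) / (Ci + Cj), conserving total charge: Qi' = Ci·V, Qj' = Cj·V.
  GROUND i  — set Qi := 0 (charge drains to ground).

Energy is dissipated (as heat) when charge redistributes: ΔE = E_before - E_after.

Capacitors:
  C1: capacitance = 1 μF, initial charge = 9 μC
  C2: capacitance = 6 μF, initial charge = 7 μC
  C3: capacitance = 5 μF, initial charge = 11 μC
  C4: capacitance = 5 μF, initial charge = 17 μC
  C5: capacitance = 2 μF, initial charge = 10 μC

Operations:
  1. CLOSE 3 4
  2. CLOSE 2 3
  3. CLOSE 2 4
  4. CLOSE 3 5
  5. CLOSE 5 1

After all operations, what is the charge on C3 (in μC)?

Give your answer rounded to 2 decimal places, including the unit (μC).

Answer: 13.96 μC

Derivation:
Initial: C1(1μF, Q=9μC, V=9.00V), C2(6μF, Q=7μC, V=1.17V), C3(5μF, Q=11μC, V=2.20V), C4(5μF, Q=17μC, V=3.40V), C5(2μF, Q=10μC, V=5.00V)
Op 1: CLOSE 3-4: Q_total=28.00, C_total=10.00, V=2.80; Q3=14.00, Q4=14.00; dissipated=1.800
Op 2: CLOSE 2-3: Q_total=21.00, C_total=11.00, V=1.91; Q2=11.45, Q3=9.55; dissipated=3.638
Op 3: CLOSE 2-4: Q_total=25.45, C_total=11.00, V=2.31; Q2=13.88, Q4=11.57; dissipated=1.082
Op 4: CLOSE 3-5: Q_total=19.55, C_total=7.00, V=2.79; Q3=13.96, Q5=5.58; dissipated=6.824
Op 5: CLOSE 5-1: Q_total=14.58, C_total=3.00, V=4.86; Q5=9.72, Q1=4.86; dissipated=12.846
Final charges: Q1=4.86, Q2=13.88, Q3=13.96, Q4=11.57, Q5=9.72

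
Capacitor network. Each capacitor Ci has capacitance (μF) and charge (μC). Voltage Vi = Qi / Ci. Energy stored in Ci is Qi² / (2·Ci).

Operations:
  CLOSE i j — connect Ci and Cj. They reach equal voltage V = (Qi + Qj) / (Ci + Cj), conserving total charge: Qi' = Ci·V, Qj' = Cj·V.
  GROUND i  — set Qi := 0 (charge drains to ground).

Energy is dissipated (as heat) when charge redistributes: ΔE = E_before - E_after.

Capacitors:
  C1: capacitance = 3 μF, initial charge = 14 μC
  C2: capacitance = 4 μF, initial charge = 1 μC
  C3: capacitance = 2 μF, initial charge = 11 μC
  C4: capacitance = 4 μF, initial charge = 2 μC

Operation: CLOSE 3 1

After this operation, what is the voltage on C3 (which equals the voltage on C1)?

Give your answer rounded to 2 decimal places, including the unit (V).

Answer: 5.00 V

Derivation:
Initial: C1(3μF, Q=14μC, V=4.67V), C2(4μF, Q=1μC, V=0.25V), C3(2μF, Q=11μC, V=5.50V), C4(4μF, Q=2μC, V=0.50V)
Op 1: CLOSE 3-1: Q_total=25.00, C_total=5.00, V=5.00; Q3=10.00, Q1=15.00; dissipated=0.417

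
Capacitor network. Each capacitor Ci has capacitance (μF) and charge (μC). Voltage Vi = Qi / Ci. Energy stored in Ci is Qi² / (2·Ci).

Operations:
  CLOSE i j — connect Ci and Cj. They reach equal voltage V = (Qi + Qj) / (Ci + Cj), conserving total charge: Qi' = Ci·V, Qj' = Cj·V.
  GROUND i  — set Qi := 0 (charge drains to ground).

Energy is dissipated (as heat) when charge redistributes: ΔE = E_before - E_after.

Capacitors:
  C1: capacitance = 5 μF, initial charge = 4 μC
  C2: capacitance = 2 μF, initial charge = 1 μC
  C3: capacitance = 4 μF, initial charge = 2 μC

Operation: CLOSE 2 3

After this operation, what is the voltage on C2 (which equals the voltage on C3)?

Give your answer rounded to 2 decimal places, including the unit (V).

Initial: C1(5μF, Q=4μC, V=0.80V), C2(2μF, Q=1μC, V=0.50V), C3(4μF, Q=2μC, V=0.50V)
Op 1: CLOSE 2-3: Q_total=3.00, C_total=6.00, V=0.50; Q2=1.00, Q3=2.00; dissipated=0.000

Answer: 0.50 V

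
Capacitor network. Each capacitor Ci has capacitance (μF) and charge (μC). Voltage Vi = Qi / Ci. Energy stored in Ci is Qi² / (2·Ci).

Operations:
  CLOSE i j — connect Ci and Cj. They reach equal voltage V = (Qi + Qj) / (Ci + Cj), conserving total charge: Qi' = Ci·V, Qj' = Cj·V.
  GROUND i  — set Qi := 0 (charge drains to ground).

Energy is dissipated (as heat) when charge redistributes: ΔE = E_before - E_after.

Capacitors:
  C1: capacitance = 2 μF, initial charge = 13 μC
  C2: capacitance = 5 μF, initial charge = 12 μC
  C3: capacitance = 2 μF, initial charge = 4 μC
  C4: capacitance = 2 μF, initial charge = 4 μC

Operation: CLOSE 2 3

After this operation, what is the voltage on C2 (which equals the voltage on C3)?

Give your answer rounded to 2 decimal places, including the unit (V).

Initial: C1(2μF, Q=13μC, V=6.50V), C2(5μF, Q=12μC, V=2.40V), C3(2μF, Q=4μC, V=2.00V), C4(2μF, Q=4μC, V=2.00V)
Op 1: CLOSE 2-3: Q_total=16.00, C_total=7.00, V=2.29; Q2=11.43, Q3=4.57; dissipated=0.114

Answer: 2.29 V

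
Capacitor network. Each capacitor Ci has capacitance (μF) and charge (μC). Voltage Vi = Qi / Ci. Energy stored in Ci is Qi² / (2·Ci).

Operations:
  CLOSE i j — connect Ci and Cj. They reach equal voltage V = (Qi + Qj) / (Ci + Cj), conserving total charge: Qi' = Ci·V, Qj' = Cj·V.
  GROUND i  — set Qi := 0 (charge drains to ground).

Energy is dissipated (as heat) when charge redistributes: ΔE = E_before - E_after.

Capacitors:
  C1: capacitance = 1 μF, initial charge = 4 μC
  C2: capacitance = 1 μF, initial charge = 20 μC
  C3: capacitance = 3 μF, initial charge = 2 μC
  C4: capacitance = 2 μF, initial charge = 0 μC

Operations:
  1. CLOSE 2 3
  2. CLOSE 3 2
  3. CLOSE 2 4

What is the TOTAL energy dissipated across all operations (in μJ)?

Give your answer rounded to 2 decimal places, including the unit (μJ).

Answer: 150.25 μJ

Derivation:
Initial: C1(1μF, Q=4μC, V=4.00V), C2(1μF, Q=20μC, V=20.00V), C3(3μF, Q=2μC, V=0.67V), C4(2μF, Q=0μC, V=0.00V)
Op 1: CLOSE 2-3: Q_total=22.00, C_total=4.00, V=5.50; Q2=5.50, Q3=16.50; dissipated=140.167
Op 2: CLOSE 3-2: Q_total=22.00, C_total=4.00, V=5.50; Q3=16.50, Q2=5.50; dissipated=0.000
Op 3: CLOSE 2-4: Q_total=5.50, C_total=3.00, V=1.83; Q2=1.83, Q4=3.67; dissipated=10.083
Total dissipated: 150.250 μJ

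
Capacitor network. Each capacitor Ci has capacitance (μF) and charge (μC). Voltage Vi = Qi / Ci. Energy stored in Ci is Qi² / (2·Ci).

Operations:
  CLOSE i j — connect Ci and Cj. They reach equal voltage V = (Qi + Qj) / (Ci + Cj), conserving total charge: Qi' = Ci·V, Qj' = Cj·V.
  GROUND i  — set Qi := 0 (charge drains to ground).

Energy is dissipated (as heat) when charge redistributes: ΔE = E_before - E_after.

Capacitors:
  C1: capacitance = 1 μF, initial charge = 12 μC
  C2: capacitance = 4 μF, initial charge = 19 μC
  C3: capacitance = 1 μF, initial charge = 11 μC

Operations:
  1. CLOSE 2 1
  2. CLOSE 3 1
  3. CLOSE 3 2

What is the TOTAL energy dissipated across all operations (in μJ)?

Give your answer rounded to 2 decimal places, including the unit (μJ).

Answer: 29.09 μJ

Derivation:
Initial: C1(1μF, Q=12μC, V=12.00V), C2(4μF, Q=19μC, V=4.75V), C3(1μF, Q=11μC, V=11.00V)
Op 1: CLOSE 2-1: Q_total=31.00, C_total=5.00, V=6.20; Q2=24.80, Q1=6.20; dissipated=21.025
Op 2: CLOSE 3-1: Q_total=17.20, C_total=2.00, V=8.60; Q3=8.60, Q1=8.60; dissipated=5.760
Op 3: CLOSE 3-2: Q_total=33.40, C_total=5.00, V=6.68; Q3=6.68, Q2=26.72; dissipated=2.304
Total dissipated: 29.089 μJ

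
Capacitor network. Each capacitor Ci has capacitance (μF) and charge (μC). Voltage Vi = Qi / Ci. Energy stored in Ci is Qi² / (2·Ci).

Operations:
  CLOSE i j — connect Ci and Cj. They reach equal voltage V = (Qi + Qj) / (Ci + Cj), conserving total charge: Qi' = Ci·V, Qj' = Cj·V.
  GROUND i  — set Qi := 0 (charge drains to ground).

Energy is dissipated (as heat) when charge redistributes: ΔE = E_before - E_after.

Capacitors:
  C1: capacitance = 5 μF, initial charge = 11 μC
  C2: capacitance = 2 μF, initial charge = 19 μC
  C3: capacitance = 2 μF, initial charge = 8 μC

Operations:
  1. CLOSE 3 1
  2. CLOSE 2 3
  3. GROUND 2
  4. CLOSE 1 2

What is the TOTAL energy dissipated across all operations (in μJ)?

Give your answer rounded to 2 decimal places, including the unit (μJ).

Initial: C1(5μF, Q=11μC, V=2.20V), C2(2μF, Q=19μC, V=9.50V), C3(2μF, Q=8μC, V=4.00V)
Op 1: CLOSE 3-1: Q_total=19.00, C_total=7.00, V=2.71; Q3=5.43, Q1=13.57; dissipated=2.314
Op 2: CLOSE 2-3: Q_total=24.43, C_total=4.00, V=6.11; Q2=12.21, Q3=12.21; dissipated=23.023
Op 3: GROUND 2: Q2=0; energy lost=37.297
Op 4: CLOSE 1-2: Q_total=13.57, C_total=7.00, V=1.94; Q1=9.69, Q2=3.88; dissipated=5.262
Total dissipated: 67.897 μJ

Answer: 67.90 μJ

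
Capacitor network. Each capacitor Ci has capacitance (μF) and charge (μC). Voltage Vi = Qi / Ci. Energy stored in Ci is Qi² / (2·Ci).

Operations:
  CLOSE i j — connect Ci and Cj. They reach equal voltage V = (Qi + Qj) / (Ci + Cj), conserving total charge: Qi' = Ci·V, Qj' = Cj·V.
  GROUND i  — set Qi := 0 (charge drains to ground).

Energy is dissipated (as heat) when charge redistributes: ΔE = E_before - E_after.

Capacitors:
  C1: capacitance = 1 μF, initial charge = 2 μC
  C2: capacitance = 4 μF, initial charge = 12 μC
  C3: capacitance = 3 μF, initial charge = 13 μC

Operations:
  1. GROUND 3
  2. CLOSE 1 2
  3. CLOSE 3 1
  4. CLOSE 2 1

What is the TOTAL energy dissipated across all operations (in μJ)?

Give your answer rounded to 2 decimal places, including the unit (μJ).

Initial: C1(1μF, Q=2μC, V=2.00V), C2(4μF, Q=12μC, V=3.00V), C3(3μF, Q=13μC, V=4.33V)
Op 1: GROUND 3: Q3=0; energy lost=28.167
Op 2: CLOSE 1-2: Q_total=14.00, C_total=5.00, V=2.80; Q1=2.80, Q2=11.20; dissipated=0.400
Op 3: CLOSE 3-1: Q_total=2.80, C_total=4.00, V=0.70; Q3=2.10, Q1=0.70; dissipated=2.940
Op 4: CLOSE 2-1: Q_total=11.90, C_total=5.00, V=2.38; Q2=9.52, Q1=2.38; dissipated=1.764
Total dissipated: 33.271 μJ

Answer: 33.27 μJ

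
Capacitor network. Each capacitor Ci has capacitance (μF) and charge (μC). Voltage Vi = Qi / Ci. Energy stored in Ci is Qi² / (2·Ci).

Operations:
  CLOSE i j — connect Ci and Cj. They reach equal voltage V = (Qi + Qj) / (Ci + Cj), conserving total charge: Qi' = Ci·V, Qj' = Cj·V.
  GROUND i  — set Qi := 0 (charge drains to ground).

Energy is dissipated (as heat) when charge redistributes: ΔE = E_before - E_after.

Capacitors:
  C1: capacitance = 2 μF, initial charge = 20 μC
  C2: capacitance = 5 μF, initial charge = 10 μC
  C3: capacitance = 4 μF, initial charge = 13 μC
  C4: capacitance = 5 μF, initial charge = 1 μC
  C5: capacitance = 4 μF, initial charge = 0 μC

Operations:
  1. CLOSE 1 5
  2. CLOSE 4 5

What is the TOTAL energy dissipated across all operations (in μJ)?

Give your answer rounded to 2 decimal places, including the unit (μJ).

Answer: 77.58 μJ

Derivation:
Initial: C1(2μF, Q=20μC, V=10.00V), C2(5μF, Q=10μC, V=2.00V), C3(4μF, Q=13μC, V=3.25V), C4(5μF, Q=1μC, V=0.20V), C5(4μF, Q=0μC, V=0.00V)
Op 1: CLOSE 1-5: Q_total=20.00, C_total=6.00, V=3.33; Q1=6.67, Q5=13.33; dissipated=66.667
Op 2: CLOSE 4-5: Q_total=14.33, C_total=9.00, V=1.59; Q4=7.96, Q5=6.37; dissipated=10.909
Total dissipated: 77.575 μJ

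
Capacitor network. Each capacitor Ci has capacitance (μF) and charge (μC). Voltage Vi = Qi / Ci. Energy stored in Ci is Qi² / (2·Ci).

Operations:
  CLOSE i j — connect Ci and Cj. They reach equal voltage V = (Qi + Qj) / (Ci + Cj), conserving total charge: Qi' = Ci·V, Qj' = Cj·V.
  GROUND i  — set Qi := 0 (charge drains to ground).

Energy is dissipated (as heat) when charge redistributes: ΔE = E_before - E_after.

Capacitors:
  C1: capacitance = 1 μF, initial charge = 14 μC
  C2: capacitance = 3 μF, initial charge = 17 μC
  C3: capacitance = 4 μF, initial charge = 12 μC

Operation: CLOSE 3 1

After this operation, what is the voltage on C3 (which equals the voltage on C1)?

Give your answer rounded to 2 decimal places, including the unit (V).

Initial: C1(1μF, Q=14μC, V=14.00V), C2(3μF, Q=17μC, V=5.67V), C3(4μF, Q=12μC, V=3.00V)
Op 1: CLOSE 3-1: Q_total=26.00, C_total=5.00, V=5.20; Q3=20.80, Q1=5.20; dissipated=48.400

Answer: 5.20 V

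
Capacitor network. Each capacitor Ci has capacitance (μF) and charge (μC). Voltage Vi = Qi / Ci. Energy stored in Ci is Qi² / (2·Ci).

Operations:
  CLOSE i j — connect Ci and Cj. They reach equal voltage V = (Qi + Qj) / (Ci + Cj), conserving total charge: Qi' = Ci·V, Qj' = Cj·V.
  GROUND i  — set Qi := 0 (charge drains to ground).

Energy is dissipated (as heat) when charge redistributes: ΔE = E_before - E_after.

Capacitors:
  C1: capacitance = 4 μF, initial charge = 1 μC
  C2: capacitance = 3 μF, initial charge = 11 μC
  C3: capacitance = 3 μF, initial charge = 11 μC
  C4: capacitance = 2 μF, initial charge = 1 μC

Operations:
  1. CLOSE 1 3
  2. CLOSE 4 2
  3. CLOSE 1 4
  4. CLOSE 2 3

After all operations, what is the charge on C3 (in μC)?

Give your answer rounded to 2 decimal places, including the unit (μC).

Initial: C1(4μF, Q=1μC, V=0.25V), C2(3μF, Q=11μC, V=3.67V), C3(3μF, Q=11μC, V=3.67V), C4(2μF, Q=1μC, V=0.50V)
Op 1: CLOSE 1-3: Q_total=12.00, C_total=7.00, V=1.71; Q1=6.86, Q3=5.14; dissipated=10.006
Op 2: CLOSE 4-2: Q_total=12.00, C_total=5.00, V=2.40; Q4=4.80, Q2=7.20; dissipated=6.017
Op 3: CLOSE 1-4: Q_total=11.66, C_total=6.00, V=1.94; Q1=7.77, Q4=3.89; dissipated=0.313
Op 4: CLOSE 2-3: Q_total=12.34, C_total=6.00, V=2.06; Q2=6.17, Q3=6.17; dissipated=0.353
Final charges: Q1=7.77, Q2=6.17, Q3=6.17, Q4=3.89

Answer: 6.17 μC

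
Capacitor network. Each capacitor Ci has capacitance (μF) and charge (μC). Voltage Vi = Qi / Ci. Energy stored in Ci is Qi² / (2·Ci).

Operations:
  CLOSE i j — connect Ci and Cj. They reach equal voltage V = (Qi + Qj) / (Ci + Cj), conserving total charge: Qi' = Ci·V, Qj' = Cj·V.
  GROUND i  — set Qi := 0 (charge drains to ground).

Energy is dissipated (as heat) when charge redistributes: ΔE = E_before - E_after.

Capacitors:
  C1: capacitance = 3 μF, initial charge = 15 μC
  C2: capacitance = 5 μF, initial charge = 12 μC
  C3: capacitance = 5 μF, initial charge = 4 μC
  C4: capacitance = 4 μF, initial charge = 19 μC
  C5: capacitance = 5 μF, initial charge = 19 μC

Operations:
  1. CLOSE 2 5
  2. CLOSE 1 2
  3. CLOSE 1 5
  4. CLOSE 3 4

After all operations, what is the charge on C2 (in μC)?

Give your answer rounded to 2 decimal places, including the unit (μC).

Initial: C1(3μF, Q=15μC, V=5.00V), C2(5μF, Q=12μC, V=2.40V), C3(5μF, Q=4μC, V=0.80V), C4(4μF, Q=19μC, V=4.75V), C5(5μF, Q=19μC, V=3.80V)
Op 1: CLOSE 2-5: Q_total=31.00, C_total=10.00, V=3.10; Q2=15.50, Q5=15.50; dissipated=2.450
Op 2: CLOSE 1-2: Q_total=30.50, C_total=8.00, V=3.81; Q1=11.44, Q2=19.06; dissipated=3.384
Op 3: CLOSE 1-5: Q_total=26.94, C_total=8.00, V=3.37; Q1=10.10, Q5=16.84; dissipated=0.476
Op 4: CLOSE 3-4: Q_total=23.00, C_total=9.00, V=2.56; Q3=12.78, Q4=10.22; dissipated=17.336
Final charges: Q1=10.10, Q2=19.06, Q3=12.78, Q4=10.22, Q5=16.84

Answer: 19.06 μC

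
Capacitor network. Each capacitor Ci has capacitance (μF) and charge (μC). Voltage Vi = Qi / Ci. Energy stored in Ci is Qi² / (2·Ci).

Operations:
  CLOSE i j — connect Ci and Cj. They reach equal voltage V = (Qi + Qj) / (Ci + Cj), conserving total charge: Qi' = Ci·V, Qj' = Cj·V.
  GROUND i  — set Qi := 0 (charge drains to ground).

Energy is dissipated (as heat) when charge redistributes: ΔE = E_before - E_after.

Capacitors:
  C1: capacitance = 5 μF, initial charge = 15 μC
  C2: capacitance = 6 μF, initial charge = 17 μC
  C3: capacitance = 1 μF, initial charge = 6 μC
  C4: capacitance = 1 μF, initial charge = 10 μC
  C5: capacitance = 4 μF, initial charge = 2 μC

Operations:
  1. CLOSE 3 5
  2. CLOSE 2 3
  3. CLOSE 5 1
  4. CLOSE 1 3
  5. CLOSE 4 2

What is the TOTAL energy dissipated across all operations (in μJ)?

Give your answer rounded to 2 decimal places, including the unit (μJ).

Answer: 38.07 μJ

Derivation:
Initial: C1(5μF, Q=15μC, V=3.00V), C2(6μF, Q=17μC, V=2.83V), C3(1μF, Q=6μC, V=6.00V), C4(1μF, Q=10μC, V=10.00V), C5(4μF, Q=2μC, V=0.50V)
Op 1: CLOSE 3-5: Q_total=8.00, C_total=5.00, V=1.60; Q3=1.60, Q5=6.40; dissipated=12.100
Op 2: CLOSE 2-3: Q_total=18.60, C_total=7.00, V=2.66; Q2=15.94, Q3=2.66; dissipated=0.652
Op 3: CLOSE 5-1: Q_total=21.40, C_total=9.00, V=2.38; Q5=9.51, Q1=11.89; dissipated=2.178
Op 4: CLOSE 1-3: Q_total=14.55, C_total=6.00, V=2.42; Q1=12.12, Q3=2.42; dissipated=0.033
Op 5: CLOSE 4-2: Q_total=25.94, C_total=7.00, V=3.71; Q4=3.71, Q2=22.24; dissipated=23.108
Total dissipated: 38.070 μJ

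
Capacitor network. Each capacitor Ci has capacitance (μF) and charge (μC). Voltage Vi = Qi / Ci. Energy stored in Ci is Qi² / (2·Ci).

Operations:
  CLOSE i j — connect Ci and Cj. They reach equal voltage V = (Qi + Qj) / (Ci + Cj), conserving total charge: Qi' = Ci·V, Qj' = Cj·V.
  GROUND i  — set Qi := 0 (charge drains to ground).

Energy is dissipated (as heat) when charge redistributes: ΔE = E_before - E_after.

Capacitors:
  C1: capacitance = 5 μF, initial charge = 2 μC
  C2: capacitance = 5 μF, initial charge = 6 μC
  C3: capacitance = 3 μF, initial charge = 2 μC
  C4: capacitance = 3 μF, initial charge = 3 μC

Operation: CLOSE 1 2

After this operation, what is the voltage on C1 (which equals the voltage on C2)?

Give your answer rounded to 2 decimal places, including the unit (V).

Answer: 0.80 V

Derivation:
Initial: C1(5μF, Q=2μC, V=0.40V), C2(5μF, Q=6μC, V=1.20V), C3(3μF, Q=2μC, V=0.67V), C4(3μF, Q=3μC, V=1.00V)
Op 1: CLOSE 1-2: Q_total=8.00, C_total=10.00, V=0.80; Q1=4.00, Q2=4.00; dissipated=0.800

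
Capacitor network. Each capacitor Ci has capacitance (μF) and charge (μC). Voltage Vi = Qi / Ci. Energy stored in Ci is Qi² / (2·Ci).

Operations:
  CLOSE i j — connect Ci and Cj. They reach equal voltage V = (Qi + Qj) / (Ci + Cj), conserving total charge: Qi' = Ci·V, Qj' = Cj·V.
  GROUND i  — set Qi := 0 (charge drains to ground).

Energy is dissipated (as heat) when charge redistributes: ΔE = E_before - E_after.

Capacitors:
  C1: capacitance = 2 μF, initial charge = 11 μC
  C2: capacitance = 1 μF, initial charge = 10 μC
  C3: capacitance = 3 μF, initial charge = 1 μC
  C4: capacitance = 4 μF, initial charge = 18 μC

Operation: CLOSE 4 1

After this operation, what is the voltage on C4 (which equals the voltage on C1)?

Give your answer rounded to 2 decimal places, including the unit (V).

Answer: 4.83 V

Derivation:
Initial: C1(2μF, Q=11μC, V=5.50V), C2(1μF, Q=10μC, V=10.00V), C3(3μF, Q=1μC, V=0.33V), C4(4μF, Q=18μC, V=4.50V)
Op 1: CLOSE 4-1: Q_total=29.00, C_total=6.00, V=4.83; Q4=19.33, Q1=9.67; dissipated=0.667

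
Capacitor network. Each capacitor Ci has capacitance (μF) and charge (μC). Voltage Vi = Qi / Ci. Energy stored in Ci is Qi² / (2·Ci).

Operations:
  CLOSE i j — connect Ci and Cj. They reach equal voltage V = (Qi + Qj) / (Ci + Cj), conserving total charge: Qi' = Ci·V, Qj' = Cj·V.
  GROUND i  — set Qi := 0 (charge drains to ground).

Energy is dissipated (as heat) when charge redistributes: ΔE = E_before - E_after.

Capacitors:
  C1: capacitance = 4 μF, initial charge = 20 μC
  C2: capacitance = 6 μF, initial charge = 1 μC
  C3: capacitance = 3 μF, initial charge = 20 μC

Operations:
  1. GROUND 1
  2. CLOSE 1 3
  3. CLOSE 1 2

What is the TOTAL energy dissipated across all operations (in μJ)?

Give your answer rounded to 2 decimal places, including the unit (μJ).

Initial: C1(4μF, Q=20μC, V=5.00V), C2(6μF, Q=1μC, V=0.17V), C3(3μF, Q=20μC, V=6.67V)
Op 1: GROUND 1: Q1=0; energy lost=50.000
Op 2: CLOSE 1-3: Q_total=20.00, C_total=7.00, V=2.86; Q1=11.43, Q3=8.57; dissipated=38.095
Op 3: CLOSE 1-2: Q_total=12.43, C_total=10.00, V=1.24; Q1=4.97, Q2=7.46; dissipated=8.686
Total dissipated: 96.782 μJ

Answer: 96.78 μJ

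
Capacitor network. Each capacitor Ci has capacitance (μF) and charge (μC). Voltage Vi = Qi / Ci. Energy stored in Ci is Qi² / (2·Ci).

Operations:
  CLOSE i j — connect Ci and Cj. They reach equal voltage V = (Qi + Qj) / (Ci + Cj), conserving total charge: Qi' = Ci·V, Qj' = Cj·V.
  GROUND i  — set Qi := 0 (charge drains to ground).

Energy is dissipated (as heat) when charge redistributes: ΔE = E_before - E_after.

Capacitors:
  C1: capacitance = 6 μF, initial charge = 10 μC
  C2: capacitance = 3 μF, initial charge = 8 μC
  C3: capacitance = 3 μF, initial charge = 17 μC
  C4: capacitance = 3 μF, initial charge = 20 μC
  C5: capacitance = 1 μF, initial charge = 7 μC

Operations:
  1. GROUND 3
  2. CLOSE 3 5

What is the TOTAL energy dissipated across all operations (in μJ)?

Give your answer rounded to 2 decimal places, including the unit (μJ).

Answer: 66.54 μJ

Derivation:
Initial: C1(6μF, Q=10μC, V=1.67V), C2(3μF, Q=8μC, V=2.67V), C3(3μF, Q=17μC, V=5.67V), C4(3μF, Q=20μC, V=6.67V), C5(1μF, Q=7μC, V=7.00V)
Op 1: GROUND 3: Q3=0; energy lost=48.167
Op 2: CLOSE 3-5: Q_total=7.00, C_total=4.00, V=1.75; Q3=5.25, Q5=1.75; dissipated=18.375
Total dissipated: 66.542 μJ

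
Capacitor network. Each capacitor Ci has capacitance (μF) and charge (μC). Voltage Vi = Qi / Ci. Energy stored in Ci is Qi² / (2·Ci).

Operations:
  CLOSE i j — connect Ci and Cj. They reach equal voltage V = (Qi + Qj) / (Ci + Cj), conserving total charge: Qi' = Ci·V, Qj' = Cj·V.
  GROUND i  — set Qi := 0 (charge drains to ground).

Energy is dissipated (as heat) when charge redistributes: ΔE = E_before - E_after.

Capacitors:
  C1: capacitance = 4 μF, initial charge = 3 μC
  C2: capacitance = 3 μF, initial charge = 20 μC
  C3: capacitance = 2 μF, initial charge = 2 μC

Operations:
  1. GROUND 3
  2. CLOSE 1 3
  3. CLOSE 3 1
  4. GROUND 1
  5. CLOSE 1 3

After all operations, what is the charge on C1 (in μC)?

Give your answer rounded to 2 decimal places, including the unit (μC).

Answer: 0.67 μC

Derivation:
Initial: C1(4μF, Q=3μC, V=0.75V), C2(3μF, Q=20μC, V=6.67V), C3(2μF, Q=2μC, V=1.00V)
Op 1: GROUND 3: Q3=0; energy lost=1.000
Op 2: CLOSE 1-3: Q_total=3.00, C_total=6.00, V=0.50; Q1=2.00, Q3=1.00; dissipated=0.375
Op 3: CLOSE 3-1: Q_total=3.00, C_total=6.00, V=0.50; Q3=1.00, Q1=2.00; dissipated=0.000
Op 4: GROUND 1: Q1=0; energy lost=0.500
Op 5: CLOSE 1-3: Q_total=1.00, C_total=6.00, V=0.17; Q1=0.67, Q3=0.33; dissipated=0.167
Final charges: Q1=0.67, Q2=20.00, Q3=0.33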